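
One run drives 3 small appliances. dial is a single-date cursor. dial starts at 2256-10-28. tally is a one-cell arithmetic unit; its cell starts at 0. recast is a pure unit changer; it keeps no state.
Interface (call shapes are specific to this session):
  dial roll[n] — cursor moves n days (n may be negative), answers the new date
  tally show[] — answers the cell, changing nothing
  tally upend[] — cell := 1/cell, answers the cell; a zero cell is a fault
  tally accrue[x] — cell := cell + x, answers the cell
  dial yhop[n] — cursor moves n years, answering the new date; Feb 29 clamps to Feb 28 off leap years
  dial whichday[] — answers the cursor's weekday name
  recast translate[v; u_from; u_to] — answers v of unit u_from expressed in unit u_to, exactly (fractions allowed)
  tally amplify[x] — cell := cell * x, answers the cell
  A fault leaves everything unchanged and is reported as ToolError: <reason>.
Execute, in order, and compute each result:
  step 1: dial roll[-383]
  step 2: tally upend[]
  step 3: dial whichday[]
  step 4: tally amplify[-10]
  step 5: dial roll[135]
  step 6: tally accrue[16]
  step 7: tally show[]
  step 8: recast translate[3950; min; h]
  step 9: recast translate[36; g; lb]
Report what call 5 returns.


Answer: 2256-02-23

Derivation:
Act: dial roll[n=-383]
Obs: 2255-10-11
Act: tally upend[]
Obs: ToolError: reciprocal of zero
Act: dial whichday[]
Obs: Thursday
Act: tally amplify[x=-10]
Obs: 0
Act: dial roll[n=135]
Obs: 2256-02-23
Act: tally accrue[x=16]
Obs: 16
Act: tally show[]
Obs: 16
Act: recast translate[v=3950; u_from=min; u_to=h]
Obs: 395/6
Act: recast translate[v=36; u_from=g; u_to=lb]
Obs: 3600000/45359237


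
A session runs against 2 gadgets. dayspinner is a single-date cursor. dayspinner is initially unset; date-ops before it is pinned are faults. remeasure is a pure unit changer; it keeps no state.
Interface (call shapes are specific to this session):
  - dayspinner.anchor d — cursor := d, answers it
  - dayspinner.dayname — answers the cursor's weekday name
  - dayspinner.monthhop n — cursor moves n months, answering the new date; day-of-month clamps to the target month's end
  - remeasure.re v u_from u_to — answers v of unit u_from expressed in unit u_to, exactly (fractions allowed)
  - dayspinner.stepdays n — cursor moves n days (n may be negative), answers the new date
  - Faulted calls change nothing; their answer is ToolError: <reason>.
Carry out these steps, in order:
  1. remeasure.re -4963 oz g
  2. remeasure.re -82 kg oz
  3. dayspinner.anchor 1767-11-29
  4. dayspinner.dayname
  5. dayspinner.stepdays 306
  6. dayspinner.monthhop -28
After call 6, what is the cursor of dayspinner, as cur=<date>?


Answer: cur=1766-05-30

Derivation:
Act: remeasure.re[-4963; oz; g]
Obs: -225117893231/1600000
Act: remeasure.re[-82; kg; oz]
Obs: -131200000000/45359237
Act: dayspinner.anchor[1767-11-29]
Obs: 1767-11-29
Act: dayspinner.dayname[]
Obs: Sunday
Act: dayspinner.stepdays[306]
Obs: 1768-09-30
Act: dayspinner.monthhop[-28]
Obs: 1766-05-30


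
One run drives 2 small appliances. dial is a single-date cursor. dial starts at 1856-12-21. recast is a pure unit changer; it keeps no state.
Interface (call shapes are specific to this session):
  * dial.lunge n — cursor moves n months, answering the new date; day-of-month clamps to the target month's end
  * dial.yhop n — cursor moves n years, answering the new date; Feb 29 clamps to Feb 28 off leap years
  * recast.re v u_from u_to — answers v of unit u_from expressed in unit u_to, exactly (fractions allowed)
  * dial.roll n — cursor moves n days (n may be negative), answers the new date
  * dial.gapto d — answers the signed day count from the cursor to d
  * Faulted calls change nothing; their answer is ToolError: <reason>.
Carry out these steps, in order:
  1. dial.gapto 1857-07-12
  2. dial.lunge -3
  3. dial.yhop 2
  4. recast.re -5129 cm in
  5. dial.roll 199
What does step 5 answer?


Answer: 1859-04-08

Derivation:
·→ dial.gapto(d='1857-07-12')
·← 203
·→ dial.lunge(n='-3')
·← 1856-09-21
·→ dial.yhop(n='2')
·← 1858-09-21
·→ recast.re(v='-5129', u_from='cm', u_to='in')
·← -256450/127
·→ dial.roll(n='199')
·← 1859-04-08


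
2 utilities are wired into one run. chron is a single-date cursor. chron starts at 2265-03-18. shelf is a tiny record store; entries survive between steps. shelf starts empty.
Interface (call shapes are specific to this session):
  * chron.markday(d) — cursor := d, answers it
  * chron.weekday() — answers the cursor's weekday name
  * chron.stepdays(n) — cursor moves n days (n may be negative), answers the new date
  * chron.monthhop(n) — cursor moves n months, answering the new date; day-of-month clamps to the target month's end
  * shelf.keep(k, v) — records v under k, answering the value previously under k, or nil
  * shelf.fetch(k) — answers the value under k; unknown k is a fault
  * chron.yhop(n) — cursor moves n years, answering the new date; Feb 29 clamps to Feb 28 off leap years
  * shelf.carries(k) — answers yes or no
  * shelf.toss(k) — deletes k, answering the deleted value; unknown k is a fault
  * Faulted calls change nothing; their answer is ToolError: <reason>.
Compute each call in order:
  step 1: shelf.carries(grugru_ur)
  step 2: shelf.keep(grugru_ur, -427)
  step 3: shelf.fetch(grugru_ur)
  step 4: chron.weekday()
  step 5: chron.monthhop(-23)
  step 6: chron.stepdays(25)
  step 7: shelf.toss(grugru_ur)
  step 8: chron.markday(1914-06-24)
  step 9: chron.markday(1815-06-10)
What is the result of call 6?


~$ carries k=grugru_ur
= no
~$ keep k=grugru_ur v=-427
= nil
~$ fetch k=grugru_ur
= -427
~$ weekday
= Saturday
~$ monthhop n=-23
= 2263-04-18
~$ stepdays n=25
= 2263-05-13
~$ toss k=grugru_ur
= -427
~$ markday d=1914-06-24
= 1914-06-24
~$ markday d=1815-06-10
= 1815-06-10

Answer: 2263-05-13


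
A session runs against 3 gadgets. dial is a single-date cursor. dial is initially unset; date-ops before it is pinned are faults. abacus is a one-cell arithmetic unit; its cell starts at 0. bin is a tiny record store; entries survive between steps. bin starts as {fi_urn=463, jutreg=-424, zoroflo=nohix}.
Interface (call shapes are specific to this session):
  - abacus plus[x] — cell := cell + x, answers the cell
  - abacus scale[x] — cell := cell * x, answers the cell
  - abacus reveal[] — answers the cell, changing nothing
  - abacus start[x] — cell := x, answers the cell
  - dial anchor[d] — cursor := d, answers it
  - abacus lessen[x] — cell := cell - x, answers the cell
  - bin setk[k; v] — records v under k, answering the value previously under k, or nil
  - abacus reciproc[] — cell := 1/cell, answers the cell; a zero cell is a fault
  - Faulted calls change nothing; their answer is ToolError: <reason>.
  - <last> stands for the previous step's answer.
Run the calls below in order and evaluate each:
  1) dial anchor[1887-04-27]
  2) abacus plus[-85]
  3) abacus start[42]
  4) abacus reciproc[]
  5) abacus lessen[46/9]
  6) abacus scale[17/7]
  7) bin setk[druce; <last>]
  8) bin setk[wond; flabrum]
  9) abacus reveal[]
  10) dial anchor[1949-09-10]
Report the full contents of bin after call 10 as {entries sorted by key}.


Answer: {druce=-10897/882, fi_urn=463, jutreg=-424, wond=flabrum, zoroflo=nohix}

Derivation:
% dial anchor(d→1887-04-27) -> 1887-04-27
% abacus plus(x→-85) -> -85
% abacus start(x→42) -> 42
% abacus reciproc() -> 1/42
% abacus lessen(x→46/9) -> -641/126
% abacus scale(x→17/7) -> -10897/882
% bin setk(k→druce, v→<last>) -> nil
% bin setk(k→wond, v→flabrum) -> nil
% abacus reveal() -> -10897/882
% dial anchor(d→1949-09-10) -> 1949-09-10


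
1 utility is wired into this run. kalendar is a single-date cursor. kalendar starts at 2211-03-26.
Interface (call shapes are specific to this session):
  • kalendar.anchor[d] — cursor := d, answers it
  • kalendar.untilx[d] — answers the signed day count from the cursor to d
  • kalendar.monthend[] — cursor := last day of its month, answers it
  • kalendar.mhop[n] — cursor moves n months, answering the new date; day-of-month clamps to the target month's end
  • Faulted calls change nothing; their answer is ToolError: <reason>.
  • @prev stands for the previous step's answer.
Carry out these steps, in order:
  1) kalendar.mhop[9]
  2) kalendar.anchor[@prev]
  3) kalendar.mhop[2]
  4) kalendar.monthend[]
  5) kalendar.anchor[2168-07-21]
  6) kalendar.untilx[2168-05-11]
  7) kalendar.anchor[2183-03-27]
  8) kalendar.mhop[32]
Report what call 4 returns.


Answer: 2212-02-29

Derivation:
CALL kalendar.mhop[n: 9]
RET  2211-12-26
CALL kalendar.anchor[d: @prev]
RET  2211-12-26
CALL kalendar.mhop[n: 2]
RET  2212-02-26
CALL kalendar.monthend[]
RET  2212-02-29
CALL kalendar.anchor[d: 2168-07-21]
RET  2168-07-21
CALL kalendar.untilx[d: 2168-05-11]
RET  -71
CALL kalendar.anchor[d: 2183-03-27]
RET  2183-03-27
CALL kalendar.mhop[n: 32]
RET  2185-11-27


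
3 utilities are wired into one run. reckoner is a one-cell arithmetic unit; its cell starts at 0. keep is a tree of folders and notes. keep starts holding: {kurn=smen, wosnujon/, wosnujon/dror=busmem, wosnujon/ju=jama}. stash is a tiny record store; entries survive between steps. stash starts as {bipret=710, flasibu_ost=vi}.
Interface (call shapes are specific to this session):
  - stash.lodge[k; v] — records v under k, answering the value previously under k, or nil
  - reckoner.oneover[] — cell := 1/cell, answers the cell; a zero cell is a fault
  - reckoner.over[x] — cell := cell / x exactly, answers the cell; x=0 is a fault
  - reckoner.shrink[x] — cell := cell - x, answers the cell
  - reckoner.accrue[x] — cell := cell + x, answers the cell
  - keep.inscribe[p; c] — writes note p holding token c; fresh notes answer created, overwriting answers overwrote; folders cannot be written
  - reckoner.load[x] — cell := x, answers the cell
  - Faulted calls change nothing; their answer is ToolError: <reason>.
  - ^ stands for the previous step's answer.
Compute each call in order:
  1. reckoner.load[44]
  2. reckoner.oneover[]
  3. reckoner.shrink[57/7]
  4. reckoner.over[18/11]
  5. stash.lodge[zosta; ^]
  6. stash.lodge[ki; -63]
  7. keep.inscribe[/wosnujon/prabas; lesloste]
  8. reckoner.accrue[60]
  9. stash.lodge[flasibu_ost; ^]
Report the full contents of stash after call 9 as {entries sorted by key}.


Answer: {bipret=710, flasibu_ost=27739/504, ki=-63, zosta=-2501/504}

Derivation:
Now I run reckoner.load using x=44, yielding 44.
Next I call reckoner.oneover(), → 1/44.
I use reckoner.shrink using x=57/7, — result: -2501/308.
I use reckoner.over using x=18/11, → -2501/504.
I try stash.lodge using k=zosta, v=^: nil.
Using stash.lodge using k=ki, v=-63, which returns nil.
I try keep.inscribe using p=/wosnujon/prabas, c=lesloste, — result: created.
Using reckoner.accrue using x=60, and observe 27739/504.
Calling stash.lodge using k=flasibu_ost, v=^, which returns vi.


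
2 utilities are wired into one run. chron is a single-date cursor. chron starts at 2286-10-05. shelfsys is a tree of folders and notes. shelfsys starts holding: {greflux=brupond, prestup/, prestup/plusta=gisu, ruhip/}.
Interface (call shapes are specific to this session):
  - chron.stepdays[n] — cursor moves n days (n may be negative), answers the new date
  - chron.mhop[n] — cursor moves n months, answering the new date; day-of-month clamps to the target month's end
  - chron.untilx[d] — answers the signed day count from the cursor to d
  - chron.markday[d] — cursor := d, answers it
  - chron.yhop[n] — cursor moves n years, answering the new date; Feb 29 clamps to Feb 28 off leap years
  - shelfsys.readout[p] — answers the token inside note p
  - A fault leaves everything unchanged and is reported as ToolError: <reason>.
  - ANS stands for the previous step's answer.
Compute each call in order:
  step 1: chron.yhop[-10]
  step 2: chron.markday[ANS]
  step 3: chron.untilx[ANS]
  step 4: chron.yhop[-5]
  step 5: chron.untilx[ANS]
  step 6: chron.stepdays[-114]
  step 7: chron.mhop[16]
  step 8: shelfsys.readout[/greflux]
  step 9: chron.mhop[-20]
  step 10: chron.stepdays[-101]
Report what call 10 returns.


Answer: 2270-11-04

Derivation:
·→ chron.yhop(n→-10)
·← 2276-10-05
·→ chron.markday(d→ANS)
·← 2276-10-05
·→ chron.untilx(d→ANS)
·← 0
·→ chron.yhop(n→-5)
·← 2271-10-05
·→ chron.untilx(d→ANS)
·← 0
·→ chron.stepdays(n→-114)
·← 2271-06-13
·→ chron.mhop(n→16)
·← 2272-10-13
·→ shelfsys.readout(p→/greflux)
·← brupond
·→ chron.mhop(n→-20)
·← 2271-02-13
·→ chron.stepdays(n→-101)
·← 2270-11-04


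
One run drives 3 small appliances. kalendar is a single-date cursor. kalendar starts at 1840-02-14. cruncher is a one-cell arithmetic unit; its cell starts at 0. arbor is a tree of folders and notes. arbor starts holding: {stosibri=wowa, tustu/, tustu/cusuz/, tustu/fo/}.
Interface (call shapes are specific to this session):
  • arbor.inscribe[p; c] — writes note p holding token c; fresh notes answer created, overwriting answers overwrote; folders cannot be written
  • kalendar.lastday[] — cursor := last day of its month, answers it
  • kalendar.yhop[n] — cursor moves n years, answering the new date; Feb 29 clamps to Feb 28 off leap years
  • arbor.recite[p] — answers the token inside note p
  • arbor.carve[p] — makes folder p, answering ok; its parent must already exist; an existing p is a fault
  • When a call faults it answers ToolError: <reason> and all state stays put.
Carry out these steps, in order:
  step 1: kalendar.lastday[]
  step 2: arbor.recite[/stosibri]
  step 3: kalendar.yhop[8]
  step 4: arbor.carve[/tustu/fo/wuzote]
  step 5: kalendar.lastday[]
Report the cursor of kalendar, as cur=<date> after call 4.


Answer: cur=1848-02-29

Derivation:
% kalendar.lastday
:: 1840-02-29
% arbor.recite p='/stosibri'
:: wowa
% kalendar.yhop n='8'
:: 1848-02-29
% arbor.carve p='/tustu/fo/wuzote'
:: ok
% kalendar.lastday
:: 1848-02-29


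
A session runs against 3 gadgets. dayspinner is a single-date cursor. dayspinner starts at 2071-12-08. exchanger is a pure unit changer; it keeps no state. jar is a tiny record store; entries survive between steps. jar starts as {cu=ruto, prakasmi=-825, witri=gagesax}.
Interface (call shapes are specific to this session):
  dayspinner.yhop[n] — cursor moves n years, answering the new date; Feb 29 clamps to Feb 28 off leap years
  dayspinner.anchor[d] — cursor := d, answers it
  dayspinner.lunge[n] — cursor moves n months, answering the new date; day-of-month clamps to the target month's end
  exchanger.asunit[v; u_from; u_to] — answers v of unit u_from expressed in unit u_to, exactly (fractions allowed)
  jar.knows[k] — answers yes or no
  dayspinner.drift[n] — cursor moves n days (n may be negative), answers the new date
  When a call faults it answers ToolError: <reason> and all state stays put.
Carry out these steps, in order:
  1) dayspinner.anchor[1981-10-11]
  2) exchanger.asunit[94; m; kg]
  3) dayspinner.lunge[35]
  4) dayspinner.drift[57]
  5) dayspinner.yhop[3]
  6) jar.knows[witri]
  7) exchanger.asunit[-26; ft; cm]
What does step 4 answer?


I invoke dayspinner.anchor(d='1981-10-11'), and see 1981-10-11.
I try exchanger.asunit(v='94', u_from='m', u_to='kg'), yielding ToolError: incompatible units.
I invoke dayspinner.lunge(n='35'), and see 1984-09-11.
Now I run dayspinner.drift(n='57'), → 1984-11-07.
Invoking dayspinner.yhop(n='3'), which returns 1987-11-07.
I try jar.knows(k='witri'), yielding yes.
Invoking exchanger.asunit(v='-26', u_from='ft', u_to='cm'), — result: -19812/25.

Answer: 1984-11-07


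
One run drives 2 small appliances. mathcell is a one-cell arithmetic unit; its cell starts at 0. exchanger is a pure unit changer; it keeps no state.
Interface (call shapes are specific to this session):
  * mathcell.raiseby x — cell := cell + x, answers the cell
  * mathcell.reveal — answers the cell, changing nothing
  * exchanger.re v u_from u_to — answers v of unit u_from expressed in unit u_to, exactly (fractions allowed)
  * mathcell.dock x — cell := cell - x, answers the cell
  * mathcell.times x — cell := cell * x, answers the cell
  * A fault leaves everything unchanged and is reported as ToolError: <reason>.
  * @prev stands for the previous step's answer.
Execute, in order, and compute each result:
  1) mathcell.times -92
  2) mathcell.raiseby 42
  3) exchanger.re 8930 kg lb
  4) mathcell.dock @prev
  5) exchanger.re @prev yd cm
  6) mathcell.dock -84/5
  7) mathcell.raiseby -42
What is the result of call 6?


Answer: -4451664384322/226796185

Derivation:
I call mathcell.times with x→-92, and observe 0.
I invoke mathcell.raiseby with x→42, yielding 42.
Now I run exchanger.re with v→8930, u_from→kg, u_to→lb, which returns 893000000000/45359237.
I run mathcell.dock with x→@prev, and observe -891094912046/45359237.
I call exchanger.re with v→@prev, u_from→yd, u_to→cm, yielding -2037042968937156/1133980925.
I run mathcell.dock with x→-84/5, yielding -4451664384322/226796185.
Now I run mathcell.raiseby with x→-42, giving -4461189824092/226796185.


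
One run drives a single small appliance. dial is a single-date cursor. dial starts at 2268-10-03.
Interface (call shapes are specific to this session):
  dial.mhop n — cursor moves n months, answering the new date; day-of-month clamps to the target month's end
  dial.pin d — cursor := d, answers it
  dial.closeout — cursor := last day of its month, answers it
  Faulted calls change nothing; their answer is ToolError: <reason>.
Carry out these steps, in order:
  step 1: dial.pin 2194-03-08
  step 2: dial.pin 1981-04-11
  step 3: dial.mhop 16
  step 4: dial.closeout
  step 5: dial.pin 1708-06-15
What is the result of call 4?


! 1. dial.pin(d=2194-03-08) => 2194-03-08
! 2. dial.pin(d=1981-04-11) => 1981-04-11
! 3. dial.mhop(n=16) => 1982-08-11
! 4. dial.closeout() => 1982-08-31
! 5. dial.pin(d=1708-06-15) => 1708-06-15

Answer: 1982-08-31


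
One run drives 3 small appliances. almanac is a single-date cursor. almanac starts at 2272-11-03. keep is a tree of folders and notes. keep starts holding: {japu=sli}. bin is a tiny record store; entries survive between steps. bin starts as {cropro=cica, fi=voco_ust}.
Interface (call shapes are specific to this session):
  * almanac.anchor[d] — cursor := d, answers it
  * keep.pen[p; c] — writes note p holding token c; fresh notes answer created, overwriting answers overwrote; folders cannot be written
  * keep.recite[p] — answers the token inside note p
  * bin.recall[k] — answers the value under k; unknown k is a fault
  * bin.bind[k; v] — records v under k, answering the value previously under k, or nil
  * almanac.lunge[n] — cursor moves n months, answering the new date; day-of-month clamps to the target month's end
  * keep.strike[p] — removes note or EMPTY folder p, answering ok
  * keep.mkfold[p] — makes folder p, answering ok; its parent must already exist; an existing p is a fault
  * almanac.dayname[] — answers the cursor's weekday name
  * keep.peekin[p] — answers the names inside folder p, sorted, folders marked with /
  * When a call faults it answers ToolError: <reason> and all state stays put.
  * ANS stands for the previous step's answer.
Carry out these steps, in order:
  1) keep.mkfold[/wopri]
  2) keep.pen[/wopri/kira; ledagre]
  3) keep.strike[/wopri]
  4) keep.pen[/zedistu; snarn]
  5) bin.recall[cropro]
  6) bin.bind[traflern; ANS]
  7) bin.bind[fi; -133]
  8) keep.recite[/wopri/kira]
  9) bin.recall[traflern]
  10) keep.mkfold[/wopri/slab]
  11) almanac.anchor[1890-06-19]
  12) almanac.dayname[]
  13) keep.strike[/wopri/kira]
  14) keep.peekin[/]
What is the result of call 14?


Answer: [japu, wopri/, zedistu]

Derivation:
→ keep.mkfold(p: /wopri)
← ok
→ keep.pen(p: /wopri/kira, c: ledagre)
← created
→ keep.strike(p: /wopri)
← ToolError: not empty
→ keep.pen(p: /zedistu, c: snarn)
← created
→ bin.recall(k: cropro)
← cica
→ bin.bind(k: traflern, v: ANS)
← nil
→ bin.bind(k: fi, v: -133)
← voco_ust
→ keep.recite(p: /wopri/kira)
← ledagre
→ bin.recall(k: traflern)
← cica
→ keep.mkfold(p: /wopri/slab)
← ok
→ almanac.anchor(d: 1890-06-19)
← 1890-06-19
→ almanac.dayname()
← Thursday
→ keep.strike(p: /wopri/kira)
← ok
→ keep.peekin(p: /)
← [japu, wopri/, zedistu]


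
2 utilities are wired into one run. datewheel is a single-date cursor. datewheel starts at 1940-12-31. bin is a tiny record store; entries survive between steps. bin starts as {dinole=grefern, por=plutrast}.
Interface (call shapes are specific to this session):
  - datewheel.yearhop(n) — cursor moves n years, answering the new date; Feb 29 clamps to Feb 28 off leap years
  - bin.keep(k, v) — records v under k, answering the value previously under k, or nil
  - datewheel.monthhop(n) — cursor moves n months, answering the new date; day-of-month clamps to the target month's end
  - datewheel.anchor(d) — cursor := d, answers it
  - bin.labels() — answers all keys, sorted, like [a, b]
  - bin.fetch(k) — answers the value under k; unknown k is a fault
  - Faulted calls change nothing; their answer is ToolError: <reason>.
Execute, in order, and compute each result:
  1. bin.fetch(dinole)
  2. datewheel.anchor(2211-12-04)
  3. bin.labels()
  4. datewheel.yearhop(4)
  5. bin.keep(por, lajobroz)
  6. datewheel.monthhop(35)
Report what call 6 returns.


Answer: 2218-11-04

Derivation:
CALL bin.fetch[k: dinole]
RET  grefern
CALL datewheel.anchor[d: 2211-12-04]
RET  2211-12-04
CALL bin.labels[]
RET  [dinole, por]
CALL datewheel.yearhop[n: 4]
RET  2215-12-04
CALL bin.keep[k: por; v: lajobroz]
RET  plutrast
CALL datewheel.monthhop[n: 35]
RET  2218-11-04


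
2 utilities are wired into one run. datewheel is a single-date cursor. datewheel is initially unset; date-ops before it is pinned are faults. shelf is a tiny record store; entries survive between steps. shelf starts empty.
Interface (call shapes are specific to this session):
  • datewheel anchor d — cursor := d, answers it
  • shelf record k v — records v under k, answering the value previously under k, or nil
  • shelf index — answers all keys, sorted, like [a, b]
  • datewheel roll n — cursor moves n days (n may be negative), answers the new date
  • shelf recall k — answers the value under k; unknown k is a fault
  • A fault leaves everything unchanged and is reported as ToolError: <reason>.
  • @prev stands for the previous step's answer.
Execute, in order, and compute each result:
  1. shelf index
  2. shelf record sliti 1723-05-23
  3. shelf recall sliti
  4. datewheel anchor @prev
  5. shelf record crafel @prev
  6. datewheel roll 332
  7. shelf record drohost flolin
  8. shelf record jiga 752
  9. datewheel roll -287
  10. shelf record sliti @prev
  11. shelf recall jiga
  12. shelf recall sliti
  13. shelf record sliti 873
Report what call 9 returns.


→ shelf index()
← []
→ shelf record(sliti, 1723-05-23)
← nil
→ shelf recall(sliti)
← 1723-05-23
→ datewheel anchor(@prev)
← 1723-05-23
→ shelf record(crafel, @prev)
← nil
→ datewheel roll(332)
← 1724-04-19
→ shelf record(drohost, flolin)
← nil
→ shelf record(jiga, 752)
← nil
→ datewheel roll(-287)
← 1723-07-07
→ shelf record(sliti, @prev)
← 1723-05-23
→ shelf recall(jiga)
← 752
→ shelf recall(sliti)
← 1723-07-07
→ shelf record(sliti, 873)
← 1723-07-07

Answer: 1723-07-07


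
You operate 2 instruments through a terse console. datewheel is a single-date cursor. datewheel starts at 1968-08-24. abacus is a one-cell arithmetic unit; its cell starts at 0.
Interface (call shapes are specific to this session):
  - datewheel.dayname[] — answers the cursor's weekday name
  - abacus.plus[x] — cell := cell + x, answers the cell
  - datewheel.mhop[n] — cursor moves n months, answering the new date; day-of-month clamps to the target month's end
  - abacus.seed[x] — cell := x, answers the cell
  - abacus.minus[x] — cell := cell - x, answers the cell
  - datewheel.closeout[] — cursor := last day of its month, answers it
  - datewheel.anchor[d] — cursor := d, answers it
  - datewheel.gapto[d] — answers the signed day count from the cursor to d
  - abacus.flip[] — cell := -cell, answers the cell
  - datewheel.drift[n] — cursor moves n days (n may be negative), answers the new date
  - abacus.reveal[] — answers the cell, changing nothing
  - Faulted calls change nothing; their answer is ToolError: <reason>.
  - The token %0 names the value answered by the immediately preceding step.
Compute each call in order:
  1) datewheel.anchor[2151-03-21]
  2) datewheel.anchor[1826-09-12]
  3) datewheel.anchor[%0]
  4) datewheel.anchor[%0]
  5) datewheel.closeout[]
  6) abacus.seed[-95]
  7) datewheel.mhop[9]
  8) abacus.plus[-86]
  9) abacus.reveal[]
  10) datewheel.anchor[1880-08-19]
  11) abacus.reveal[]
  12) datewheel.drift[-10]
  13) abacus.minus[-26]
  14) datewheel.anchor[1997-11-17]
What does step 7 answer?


[in] anchor d: 2151-03-21
  2151-03-21
[in] anchor d: 1826-09-12
  1826-09-12
[in] anchor d: %0
  1826-09-12
[in] anchor d: %0
  1826-09-12
[in] closeout
  1826-09-30
[in] seed x: -95
  -95
[in] mhop n: 9
  1827-06-30
[in] plus x: -86
  -181
[in] reveal
  -181
[in] anchor d: 1880-08-19
  1880-08-19
[in] reveal
  -181
[in] drift n: -10
  1880-08-09
[in] minus x: -26
  -155
[in] anchor d: 1997-11-17
  1997-11-17

Answer: 1827-06-30


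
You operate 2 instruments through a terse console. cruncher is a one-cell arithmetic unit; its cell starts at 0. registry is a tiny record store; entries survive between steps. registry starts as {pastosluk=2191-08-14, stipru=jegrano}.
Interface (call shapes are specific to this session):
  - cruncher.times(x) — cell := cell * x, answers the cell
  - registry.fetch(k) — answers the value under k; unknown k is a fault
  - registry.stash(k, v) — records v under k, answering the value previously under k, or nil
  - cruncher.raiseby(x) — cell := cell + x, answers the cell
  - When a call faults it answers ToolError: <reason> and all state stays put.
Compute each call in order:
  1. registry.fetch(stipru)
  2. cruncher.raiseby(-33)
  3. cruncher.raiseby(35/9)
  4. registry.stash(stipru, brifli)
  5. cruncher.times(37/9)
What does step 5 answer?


>> fetch(k='stipru')
<< jegrano
>> raiseby(x='-33')
<< -33
>> raiseby(x='35/9')
<< -262/9
>> stash(k='stipru', v='brifli')
<< jegrano
>> times(x='37/9')
<< -9694/81

Answer: -9694/81


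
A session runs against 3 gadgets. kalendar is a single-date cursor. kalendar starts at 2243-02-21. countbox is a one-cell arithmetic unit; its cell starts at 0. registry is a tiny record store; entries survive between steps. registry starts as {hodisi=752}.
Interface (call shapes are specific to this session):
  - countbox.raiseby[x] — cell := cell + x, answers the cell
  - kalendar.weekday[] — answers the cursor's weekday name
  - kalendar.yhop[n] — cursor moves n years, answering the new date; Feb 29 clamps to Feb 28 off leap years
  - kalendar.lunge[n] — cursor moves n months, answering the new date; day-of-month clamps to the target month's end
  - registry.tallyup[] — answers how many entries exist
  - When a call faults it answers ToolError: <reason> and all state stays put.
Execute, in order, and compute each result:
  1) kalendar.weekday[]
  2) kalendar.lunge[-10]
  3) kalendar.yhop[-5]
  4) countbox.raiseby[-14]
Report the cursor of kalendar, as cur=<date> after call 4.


Answer: cur=2237-04-21

Derivation:
-> kalendar.weekday()
<- Tuesday
-> kalendar.lunge(n: -10)
<- 2242-04-21
-> kalendar.yhop(n: -5)
<- 2237-04-21
-> countbox.raiseby(x: -14)
<- -14


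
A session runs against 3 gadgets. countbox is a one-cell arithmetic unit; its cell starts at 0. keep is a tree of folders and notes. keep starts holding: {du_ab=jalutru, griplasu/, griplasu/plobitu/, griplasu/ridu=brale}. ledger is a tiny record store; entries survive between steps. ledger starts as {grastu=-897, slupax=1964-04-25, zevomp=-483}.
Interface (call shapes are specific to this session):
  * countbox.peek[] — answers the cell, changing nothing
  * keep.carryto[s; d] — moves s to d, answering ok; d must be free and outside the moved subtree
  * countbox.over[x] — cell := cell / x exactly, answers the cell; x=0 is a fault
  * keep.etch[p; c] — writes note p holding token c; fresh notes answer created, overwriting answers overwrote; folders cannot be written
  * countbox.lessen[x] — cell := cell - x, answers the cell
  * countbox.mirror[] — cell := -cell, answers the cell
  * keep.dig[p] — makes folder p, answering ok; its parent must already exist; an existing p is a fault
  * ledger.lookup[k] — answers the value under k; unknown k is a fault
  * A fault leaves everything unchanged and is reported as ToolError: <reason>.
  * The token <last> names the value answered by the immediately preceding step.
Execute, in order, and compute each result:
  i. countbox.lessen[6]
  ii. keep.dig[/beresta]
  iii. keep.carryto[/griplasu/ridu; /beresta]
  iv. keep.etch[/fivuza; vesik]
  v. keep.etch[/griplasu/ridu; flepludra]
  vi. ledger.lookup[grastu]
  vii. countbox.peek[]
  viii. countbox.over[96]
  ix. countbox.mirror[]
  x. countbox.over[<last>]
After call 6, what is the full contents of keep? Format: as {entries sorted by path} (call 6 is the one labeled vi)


Do: countbox.lessen[6]
See: -6
Do: keep.dig[/beresta]
See: ok
Do: keep.carryto[/griplasu/ridu; /beresta]
See: ToolError: exists
Do: keep.etch[/fivuza; vesik]
See: created
Do: keep.etch[/griplasu/ridu; flepludra]
See: overwrote
Do: ledger.lookup[grastu]
See: -897
Do: countbox.peek[]
See: -6
Do: countbox.over[96]
See: -1/16
Do: countbox.mirror[]
See: 1/16
Do: countbox.over[<last>]
See: 1

Answer: {beresta/, du_ab=jalutru, fivuza=vesik, griplasu/, griplasu/plobitu/, griplasu/ridu=flepludra}


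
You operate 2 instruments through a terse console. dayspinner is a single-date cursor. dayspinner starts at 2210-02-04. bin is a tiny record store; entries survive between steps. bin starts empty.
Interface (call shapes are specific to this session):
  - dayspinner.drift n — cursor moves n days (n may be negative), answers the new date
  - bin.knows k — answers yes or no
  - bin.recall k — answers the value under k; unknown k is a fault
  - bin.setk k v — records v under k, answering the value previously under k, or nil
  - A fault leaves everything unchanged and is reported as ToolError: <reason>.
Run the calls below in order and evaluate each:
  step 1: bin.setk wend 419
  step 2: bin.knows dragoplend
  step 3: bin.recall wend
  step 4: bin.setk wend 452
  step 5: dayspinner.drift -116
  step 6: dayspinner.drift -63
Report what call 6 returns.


Answer: 2209-08-09

Derivation:
>> bin.setk(k='wend', v='419')
<< nil
>> bin.knows(k='dragoplend')
<< no
>> bin.recall(k='wend')
<< 419
>> bin.setk(k='wend', v='452')
<< 419
>> dayspinner.drift(n='-116')
<< 2209-10-11
>> dayspinner.drift(n='-63')
<< 2209-08-09


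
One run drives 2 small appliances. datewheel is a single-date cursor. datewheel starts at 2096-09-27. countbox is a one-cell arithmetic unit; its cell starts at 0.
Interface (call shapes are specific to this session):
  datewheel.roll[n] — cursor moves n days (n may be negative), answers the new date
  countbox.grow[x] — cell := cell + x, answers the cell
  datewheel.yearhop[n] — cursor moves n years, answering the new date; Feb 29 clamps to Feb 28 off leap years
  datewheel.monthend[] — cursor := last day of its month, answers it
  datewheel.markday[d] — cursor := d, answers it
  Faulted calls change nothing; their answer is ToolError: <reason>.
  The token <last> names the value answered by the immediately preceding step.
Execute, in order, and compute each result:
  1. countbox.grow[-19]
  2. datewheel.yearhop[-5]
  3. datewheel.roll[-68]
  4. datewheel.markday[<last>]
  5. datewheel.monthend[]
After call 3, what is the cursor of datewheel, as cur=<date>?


Answer: cur=2091-07-21

Derivation:
Step: countbox.grow[x='-19']
Result: -19
Step: datewheel.yearhop[n='-5']
Result: 2091-09-27
Step: datewheel.roll[n='-68']
Result: 2091-07-21
Step: datewheel.markday[d='<last>']
Result: 2091-07-21
Step: datewheel.monthend[]
Result: 2091-07-31


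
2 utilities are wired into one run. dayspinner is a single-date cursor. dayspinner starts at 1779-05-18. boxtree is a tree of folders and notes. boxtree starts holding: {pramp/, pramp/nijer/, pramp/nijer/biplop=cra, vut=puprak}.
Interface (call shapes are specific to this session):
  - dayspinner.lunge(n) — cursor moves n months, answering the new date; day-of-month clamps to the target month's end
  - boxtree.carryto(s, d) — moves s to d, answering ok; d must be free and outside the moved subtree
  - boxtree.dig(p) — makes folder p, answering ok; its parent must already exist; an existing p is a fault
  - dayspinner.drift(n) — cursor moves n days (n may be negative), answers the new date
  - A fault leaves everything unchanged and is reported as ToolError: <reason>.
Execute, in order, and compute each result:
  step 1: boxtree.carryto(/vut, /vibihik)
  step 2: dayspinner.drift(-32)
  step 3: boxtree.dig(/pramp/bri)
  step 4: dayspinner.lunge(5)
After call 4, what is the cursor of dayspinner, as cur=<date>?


Answer: cur=1779-09-16

Derivation:
> carryto s: /vut d: /vibihik
:: ok
> drift n: -32
:: 1779-04-16
> dig p: /pramp/bri
:: ok
> lunge n: 5
:: 1779-09-16


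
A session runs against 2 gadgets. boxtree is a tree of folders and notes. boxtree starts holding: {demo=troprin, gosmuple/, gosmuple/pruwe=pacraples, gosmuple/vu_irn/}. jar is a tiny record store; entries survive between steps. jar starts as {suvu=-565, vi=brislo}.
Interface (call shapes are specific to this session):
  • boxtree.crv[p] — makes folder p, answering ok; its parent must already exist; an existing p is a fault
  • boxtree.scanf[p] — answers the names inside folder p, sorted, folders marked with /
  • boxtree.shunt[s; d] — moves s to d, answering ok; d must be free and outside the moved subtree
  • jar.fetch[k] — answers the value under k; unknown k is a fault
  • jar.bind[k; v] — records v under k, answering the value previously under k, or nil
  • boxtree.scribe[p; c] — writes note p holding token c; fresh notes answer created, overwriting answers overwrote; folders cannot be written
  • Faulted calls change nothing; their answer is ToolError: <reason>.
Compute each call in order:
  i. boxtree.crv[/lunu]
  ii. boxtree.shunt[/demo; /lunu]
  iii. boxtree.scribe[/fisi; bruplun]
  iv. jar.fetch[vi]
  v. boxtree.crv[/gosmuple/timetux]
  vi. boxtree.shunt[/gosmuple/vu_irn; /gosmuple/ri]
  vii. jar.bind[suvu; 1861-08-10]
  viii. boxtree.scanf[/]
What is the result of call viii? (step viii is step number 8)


Answer: [demo, fisi, gosmuple/, lunu/]

Derivation:
[in] boxtree.crv p→/lunu
[out] ok
[in] boxtree.shunt s→/demo d→/lunu
[out] ToolError: exists
[in] boxtree.scribe p→/fisi c→bruplun
[out] created
[in] jar.fetch k→vi
[out] brislo
[in] boxtree.crv p→/gosmuple/timetux
[out] ok
[in] boxtree.shunt s→/gosmuple/vu_irn d→/gosmuple/ri
[out] ok
[in] jar.bind k→suvu v→1861-08-10
[out] -565
[in] boxtree.scanf p→/
[out] [demo, fisi, gosmuple/, lunu/]


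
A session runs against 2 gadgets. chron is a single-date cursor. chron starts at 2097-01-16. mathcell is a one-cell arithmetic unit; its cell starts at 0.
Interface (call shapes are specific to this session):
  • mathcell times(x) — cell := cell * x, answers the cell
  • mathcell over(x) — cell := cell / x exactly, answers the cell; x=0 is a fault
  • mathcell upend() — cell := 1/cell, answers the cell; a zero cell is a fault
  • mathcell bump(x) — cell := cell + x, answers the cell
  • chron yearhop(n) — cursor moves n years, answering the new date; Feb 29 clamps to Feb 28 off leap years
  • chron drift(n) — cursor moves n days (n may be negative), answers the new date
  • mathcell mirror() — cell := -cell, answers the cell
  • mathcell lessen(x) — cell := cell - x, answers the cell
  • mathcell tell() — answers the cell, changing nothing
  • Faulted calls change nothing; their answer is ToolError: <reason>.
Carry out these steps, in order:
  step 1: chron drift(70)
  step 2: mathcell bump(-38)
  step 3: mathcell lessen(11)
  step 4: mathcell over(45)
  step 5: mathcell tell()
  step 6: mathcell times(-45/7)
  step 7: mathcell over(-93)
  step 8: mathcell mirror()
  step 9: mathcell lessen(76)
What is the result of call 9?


% chron drift n='70'
= 2097-03-27
% mathcell bump x='-38'
= -38
% mathcell lessen x='11'
= -49
% mathcell over x='45'
= -49/45
% mathcell tell
= -49/45
% mathcell times x='-45/7'
= 7
% mathcell over x='-93'
= -7/93
% mathcell mirror
= 7/93
% mathcell lessen x='76'
= -7061/93

Answer: -7061/93


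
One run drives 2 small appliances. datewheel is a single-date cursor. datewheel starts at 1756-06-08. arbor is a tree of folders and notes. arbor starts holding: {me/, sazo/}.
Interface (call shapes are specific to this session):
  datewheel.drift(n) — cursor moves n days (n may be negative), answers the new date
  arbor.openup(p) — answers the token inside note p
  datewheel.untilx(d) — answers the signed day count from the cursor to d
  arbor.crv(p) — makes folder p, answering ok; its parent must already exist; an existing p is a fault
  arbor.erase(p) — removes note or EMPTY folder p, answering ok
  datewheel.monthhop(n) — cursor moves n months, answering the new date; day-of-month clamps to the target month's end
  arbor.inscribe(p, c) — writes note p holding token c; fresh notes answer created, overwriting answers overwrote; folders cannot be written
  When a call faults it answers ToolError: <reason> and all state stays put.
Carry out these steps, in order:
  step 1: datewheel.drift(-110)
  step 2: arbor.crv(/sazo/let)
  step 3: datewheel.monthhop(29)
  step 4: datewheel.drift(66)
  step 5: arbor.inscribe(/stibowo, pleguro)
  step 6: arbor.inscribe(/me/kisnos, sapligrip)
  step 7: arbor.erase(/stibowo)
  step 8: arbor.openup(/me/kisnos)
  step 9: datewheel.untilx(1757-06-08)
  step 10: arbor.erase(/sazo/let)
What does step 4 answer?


Answer: 1758-09-23

Derivation:
>>> drift n=-110
  1756-02-19
>>> crv p=/sazo/let
  ok
>>> monthhop n=29
  1758-07-19
>>> drift n=66
  1758-09-23
>>> inscribe p=/stibowo c=pleguro
  created
>>> inscribe p=/me/kisnos c=sapligrip
  created
>>> erase p=/stibowo
  ok
>>> openup p=/me/kisnos
  sapligrip
>>> untilx d=1757-06-08
  -472
>>> erase p=/sazo/let
  ok


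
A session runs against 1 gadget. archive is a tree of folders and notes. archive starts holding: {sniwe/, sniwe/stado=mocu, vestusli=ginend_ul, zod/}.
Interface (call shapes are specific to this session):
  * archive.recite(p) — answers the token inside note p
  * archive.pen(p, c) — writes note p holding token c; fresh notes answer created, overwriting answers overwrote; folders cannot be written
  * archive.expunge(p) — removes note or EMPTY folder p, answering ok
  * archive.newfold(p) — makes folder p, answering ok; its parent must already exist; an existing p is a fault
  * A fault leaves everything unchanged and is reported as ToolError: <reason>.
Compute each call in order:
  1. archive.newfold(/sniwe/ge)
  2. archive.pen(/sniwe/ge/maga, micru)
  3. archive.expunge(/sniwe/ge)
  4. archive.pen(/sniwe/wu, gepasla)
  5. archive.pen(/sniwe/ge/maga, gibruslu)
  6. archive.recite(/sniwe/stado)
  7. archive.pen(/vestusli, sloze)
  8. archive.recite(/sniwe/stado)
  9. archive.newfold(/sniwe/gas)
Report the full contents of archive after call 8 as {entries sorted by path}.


[in] archive.newfold p=/sniwe/ge
[out] ok
[in] archive.pen p=/sniwe/ge/maga c=micru
[out] created
[in] archive.expunge p=/sniwe/ge
[out] ToolError: not empty
[in] archive.pen p=/sniwe/wu c=gepasla
[out] created
[in] archive.pen p=/sniwe/ge/maga c=gibruslu
[out] overwrote
[in] archive.recite p=/sniwe/stado
[out] mocu
[in] archive.pen p=/vestusli c=sloze
[out] overwrote
[in] archive.recite p=/sniwe/stado
[out] mocu
[in] archive.newfold p=/sniwe/gas
[out] ok

Answer: {sniwe/, sniwe/ge/, sniwe/ge/maga=gibruslu, sniwe/stado=mocu, sniwe/wu=gepasla, vestusli=sloze, zod/}


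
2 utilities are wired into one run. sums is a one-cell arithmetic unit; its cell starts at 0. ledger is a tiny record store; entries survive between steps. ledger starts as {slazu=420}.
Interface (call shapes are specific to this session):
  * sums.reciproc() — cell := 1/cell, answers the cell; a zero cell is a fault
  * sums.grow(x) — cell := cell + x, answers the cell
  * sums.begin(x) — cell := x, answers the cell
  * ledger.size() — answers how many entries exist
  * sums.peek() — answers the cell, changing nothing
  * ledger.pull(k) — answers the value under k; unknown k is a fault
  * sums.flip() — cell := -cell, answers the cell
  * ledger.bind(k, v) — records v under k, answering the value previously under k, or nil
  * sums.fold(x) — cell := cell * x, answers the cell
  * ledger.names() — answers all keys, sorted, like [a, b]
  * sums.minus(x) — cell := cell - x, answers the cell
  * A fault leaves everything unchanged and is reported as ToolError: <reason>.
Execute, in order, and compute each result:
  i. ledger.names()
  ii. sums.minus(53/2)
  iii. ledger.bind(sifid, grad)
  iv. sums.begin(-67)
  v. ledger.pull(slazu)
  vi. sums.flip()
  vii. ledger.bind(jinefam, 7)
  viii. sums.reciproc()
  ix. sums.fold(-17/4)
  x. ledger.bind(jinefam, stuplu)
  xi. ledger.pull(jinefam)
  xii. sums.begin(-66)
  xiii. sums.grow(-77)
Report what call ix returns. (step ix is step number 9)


Answer: -17/268

Derivation:
==> names()
<== [slazu]
==> minus(x='53/2')
<== -53/2
==> bind(k='sifid', v='grad')
<== nil
==> begin(x='-67')
<== -67
==> pull(k='slazu')
<== 420
==> flip()
<== 67
==> bind(k='jinefam', v='7')
<== nil
==> reciproc()
<== 1/67
==> fold(x='-17/4')
<== -17/268
==> bind(k='jinefam', v='stuplu')
<== 7
==> pull(k='jinefam')
<== stuplu
==> begin(x='-66')
<== -66
==> grow(x='-77')
<== -143
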